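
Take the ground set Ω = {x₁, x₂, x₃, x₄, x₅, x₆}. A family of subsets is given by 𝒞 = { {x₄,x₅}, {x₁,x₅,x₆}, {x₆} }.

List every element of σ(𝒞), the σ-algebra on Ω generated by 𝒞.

Initial family (5 sets): { ∅, {x₆}, {x₄,x₅}, {x₁,x₅,x₆}, Ω }.
Round 1: +5 →
  {x₂,x₃,x₄}  = ᶜ of {x₁,x₅,x₆}
  {x₄,x₅,x₆}  = {x₄,x₅} ∪ {x₆}
  {x₁,x₂,x₃,x₆}  = ᶜ of {x₄,x₅}
  {x₁,x₄,x₅,x₆}  = {x₄,x₅} ∪ {x₁,x₅,x₆}
  {x₁,x₂,x₃,x₄,x₅}  = ᶜ of {x₆}
  (now 10)
Round 2. New:
  {x₂,x₃}  = ᶜ of {x₁,x₄,x₅,x₆}
  {x₁,x₂,x₃}  = ᶜ of {x₄,x₅,x₆}
  {x₂,x₃,x₄,x₅}  = {x₂,x₃,x₄} ∪ {x₄,x₅}
  {x₂,x₃,x₄,x₆}  = {x₂,x₃,x₄} ∪ {x₆}
  {x₁,x₂,x₃,x₄,x₆}  = {x₂,x₃,x₄} ∪ {x₁,x₂,x₃,x₆}
  {x₁,x₂,x₃,x₅,x₆}  = {x₁,x₂,x₃,x₆} ∪ {x₁,x₅,x₆}
  {x₂,x₃,x₄,x₅,x₆}  = {x₂,x₃,x₄} ∪ {x₄,x₅,x₆}
  (now 17)
Round 3: +7 →
  {x₁}  = ᶜ of {x₂,x₃,x₄,x₅,x₆}
  {x₄}  = ᶜ of {x₁,x₂,x₃,x₅,x₆}
  {x₅}  = ᶜ of {x₁,x₂,x₃,x₄,x₆}
  {x₁,x₅}  = ᶜ of {x₂,x₃,x₄,x₆}
  {x₁,x₆}  = ᶜ of {x₂,x₃,x₄,x₅}
  {x₂,x₃,x₆}  = {x₂,x₃} ∪ {x₆}
  {x₁,x₂,x₃,x₄}  = {x₁,x₂,x₃} ∪ {x₂,x₃,x₄}
  (now 24)
Round 4 (8 new):
  {x₁,x₄}  = {x₁} ∪ {x₄}
  {x₄,x₆}  = {x₆} ∪ {x₄}
  {x₅,x₆}  = ᶜ of {x₁,x₂,x₃,x₄}
  {x₁,x₄,x₅}  = ᶜ of {x₂,x₃,x₆}
  {x₁,x₄,x₆}  = {x₁,x₆} ∪ {x₄}
  {x₂,x₃,x₅}  = {x₅} ∪ {x₂,x₃}
  {x₁,x₂,x₃,x₅}  = {x₁,x₂,x₃} ∪ {x₅}
  {x₂,x₃,x₅,x₆}  = {x₂,x₃,x₆} ∪ {x₅}
  (now 32)
Round 5: already closed under ᶜ and ∪.

Therefore σ(𝒞) = { ∅, {x₁}, {x₄}, {x₅}, {x₆}, {x₁,x₄}, {x₁,x₅}, {x₁,x₆}, {x₂,x₃}, {x₄,x₅}, {x₄,x₆}, {x₅,x₆}, {x₁,x₂,x₃}, {x₁,x₄,x₅}, {x₁,x₄,x₆}, {x₁,x₅,x₆}, {x₂,x₃,x₄}, {x₂,x₃,x₅}, {x₂,x₃,x₆}, {x₄,x₅,x₆}, {x₁,x₂,x₃,x₄}, {x₁,x₂,x₃,x₅}, {x₁,x₂,x₃,x₆}, {x₁,x₄,x₅,x₆}, {x₂,x₃,x₄,x₅}, {x₂,x₃,x₄,x₆}, {x₂,x₃,x₅,x₆}, {x₁,x₂,x₃,x₄,x₅}, {x₁,x₂,x₃,x₄,x₆}, {x₁,x₂,x₃,x₅,x₆}, {x₂,x₃,x₄,x₅,x₆}, Ω } (|σ(𝒞)| = 32).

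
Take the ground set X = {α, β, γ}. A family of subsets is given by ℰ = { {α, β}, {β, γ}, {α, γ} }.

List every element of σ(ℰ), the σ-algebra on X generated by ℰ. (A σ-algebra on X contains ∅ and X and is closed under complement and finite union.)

Start: ℰ ∪ {∅, X} = { ∅, {α, β}, {α, γ}, {β, γ}, X }.
Round 1: +3 →
  {α}  = X∖{β, γ}
  {β}  = X∖{α, γ}
  {γ}  = X∖{α, β}
  — 8 sets.
Round 2: stable.

Hence σ(ℰ) has 8 members: { ∅, {α}, {β}, {γ}, {α, β}, {α, γ}, {β, γ}, X }.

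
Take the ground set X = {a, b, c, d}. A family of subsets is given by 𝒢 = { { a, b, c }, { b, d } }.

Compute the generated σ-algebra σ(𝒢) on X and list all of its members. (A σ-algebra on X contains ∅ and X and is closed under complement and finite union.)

σ(𝒢) = { {  }, { b }, { d }, { a, c }, { b, d }, { a, b, c }, { a, c, d }, X }

Trace:
Start: 𝒢 ∪ {∅, X} = { {  }, { b, d }, { a, b, c }, X }.
Round 1. New:
  { d }  = { a, b, c }ᶜ
  { a, c }  = { b, d }ᶜ
  [6 total]
Round 2. New:
  { a, c, d }  = { a, c } ∪ { d }
  [7 total]
Round 3: +1 →
  { b }  = { a, c, d }ᶜ
  [8 total]
Round 4: no new sets; the family is a σ-algebra.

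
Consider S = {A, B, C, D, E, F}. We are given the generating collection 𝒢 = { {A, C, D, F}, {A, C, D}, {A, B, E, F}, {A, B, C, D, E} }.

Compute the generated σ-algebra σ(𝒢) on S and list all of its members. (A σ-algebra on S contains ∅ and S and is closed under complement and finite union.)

Begin from { ∅, {A, C, D}, {A, B, E, F}, {A, C, D, F}, {A, B, C, D, E}, S } (that is, 𝒢 plus ∅ and S).
Step 1 (4 new):
  {F}  = ᶜ of {A, B, C, D, E}
  {B, E}  = ᶜ of {A, C, D, F}
  {C, D}  = ᶜ of {A, B, E, F}
  {B, E, F}  = ᶜ of {A, C, D}
  |family| = 10
Step 2 (3 new):
  {C, D, F}  = {C, D} ∪ {F}
  {B, C, D, E}  = {B, E} ∪ {C, D}
  {B, C, D, E, F}  = {C, D} ∪ {B, E, F}
  |family| = 13
Step 3: 3 new —
  {A}  = ᶜ of {B, C, D, E, F}
  {A, F}  = ᶜ of {B, C, D, E}
  {A, B, E}  = ᶜ of {C, D, F}
  |family| = 16
Step 4: closed — nothing new.

σ(𝒢) = { ∅, {A}, {F}, {A, F}, {B, E}, {C, D}, {A, B, E}, {A, C, D}, {B, E, F}, {C, D, F}, {A, B, E, F}, {A, C, D, F}, {B, C, D, E}, {A, B, C, D, E}, {B, C, D, E, F}, S }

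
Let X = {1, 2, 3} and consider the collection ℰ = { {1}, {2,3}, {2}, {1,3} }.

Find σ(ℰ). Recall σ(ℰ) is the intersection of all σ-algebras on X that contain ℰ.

Answer: σ(ℰ) = { {}, {1}, {2}, {3}, {1,2}, {1,3}, {2,3}, X }

Check:
Seed the family with ℰ together with ∅ and X: { {}, {1}, {2}, {1,3}, {2,3}, X }.
Step 1 (1 new):
  {1,2}  = {2} ∪ {1}
  [7 total]
Step 2 adds 1:
  {3}  = ᶜ of {1,2}
  [8 total]
Step 3: stable.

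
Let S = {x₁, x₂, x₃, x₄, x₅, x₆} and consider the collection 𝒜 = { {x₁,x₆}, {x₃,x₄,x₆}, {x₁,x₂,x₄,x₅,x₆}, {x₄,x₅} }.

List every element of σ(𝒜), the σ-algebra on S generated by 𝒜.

Take S₀ = 𝒜 ∪ {∅, S} = { {}, {x₁,x₆}, {x₄,x₅}, {x₃,x₄,x₆}, {x₁,x₂,x₄,x₅,x₆}, S }.
Pass 1: +7 →
  {x₃}  = complement {x₁,x₂,x₄,x₅,x₆}
  {x₁,x₂,x₅}  = complement {x₃,x₄,x₆}
  {x₁,x₂,x₃,x₆}  = complement {x₄,x₅}
  {x₁,x₃,x₄,x₆}  = {x₁,x₆} ∪ {x₃,x₄,x₆}
  {x₁,x₄,x₅,x₆}  = {x₄,x₅} ∪ {x₁,x₆}
  {x₂,x₃,x₄,x₅}  = complement {x₁,x₆}
  {x₃,x₄,x₅,x₆}  = {x₄,x₅} ∪ {x₃,x₄,x₆}
  |family| = 13
Pass 2 adds 13:
  {x₁,x₂}  = complement {x₃,x₄,x₅,x₆}
  {x₂,x₃}  = complement {x₁,x₄,x₅,x₆}
  {x₂,x₅}  = complement {x₁,x₃,x₄,x₆}
  {x₁,x₃,x₆}  = {x₁,x₆} ∪ {x₃}
  {x₃,x₄,x₅}  = {x₄,x₅} ∪ {x₃}
  {x₁,x₂,x₃,x₅}  = {x₃} ∪ {x₁,x₂,x₅}
  {x₁,x₂,x₄,x₅}  = {x₄,x₅} ∪ {x₁,x₂,x₅}
  {x₁,x₂,x₅,x₆}  = {x₁,x₆} ∪ {x₁,x₂,x₅}
  {x₁,x₂,x₃,x₄,x₅}  = {x₂,x₃,x₄,x₅} ∪ {x₁,x₂,x₅}
  {x₁,x₂,x₃,x₄,x₆}  = {x₁,x₂,x₃,x₆} ∪ {x₁,x₃,x₄,x₆}
  {x₁,x₂,x₃,x₅,x₆}  = {x₁,x₂,x₃,x₆} ∪ {x₁,x₂,x₅}
  {x₁,x₃,x₄,x₅,x₆}  = {x₃,x₄,x₅,x₆} ∪ {x₁,x₆}
  {x₂,x₃,x₄,x₅,x₆}  = {x₃,x₄,x₅,x₆} ∪ {x₂,x₃,x₄,x₅}
  |family| = 26
Pass 3. New:
  {x₁}  = complement {x₂,x₃,x₄,x₅,x₆}
  {x₂}  = complement {x₁,x₃,x₄,x₅,x₆}
  {x₄}  = complement {x₁,x₂,x₃,x₅,x₆}
  {x₅}  = complement {x₁,x₂,x₃,x₄,x₆}
  {x₆}  = complement {x₁,x₂,x₃,x₄,x₅}
  {x₃,x₄}  = complement {x₁,x₂,x₅,x₆}
  {x₃,x₆}  = complement {x₁,x₂,x₄,x₅}
  {x₄,x₆}  = complement {x₁,x₂,x₃,x₅}
  {x₁,x₂,x₃}  = {x₁,x₂} ∪ {x₃}
  {x₁,x₂,x₆}  = complement {x₃,x₄,x₅}
  {x₂,x₃,x₅}  = {x₂,x₅} ∪ {x₃}
  {x₂,x₄,x₅}  = complement {x₁,x₃,x₆}
  {x₂,x₃,x₄,x₆}  = {x₃,x₄,x₆} ∪ {x₂,x₃}
  |family| = 39
Pass 4 adds 24:
  {x₁,x₃}  = {x₃} ∪ {x₁}
  {x₁,x₄}  = {x₄} ∪ {x₁}
  {x₁,x₅}  = complement {x₂,x₃,x₄,x₆}
  {x₂,x₄}  = {x₂} ∪ {x₄}
  {x₂,x₆}  = {x₂} ∪ {x₆}
  {x₃,x₅}  = {x₃} ∪ {x₅}
  {x₅,x₆}  = {x₆} ∪ {x₅}
  {x₁,x₂,x₄}  = {x₁,x₂} ∪ {x₄}
  {x₁,x₃,x₄}  = {x₃,x₄} ∪ {x₁}
  {x₁,x₄,x₅}  = {x₄,x₅} ∪ {x₁}
  {x₁,x₄,x₆}  = complement {x₂,x₃,x₅}
  {x₁,x₅,x₆}  = {x₁,x₆} ∪ {x₅}
  {x₂,x₃,x₄}  = {x₃,x₄} ∪ {x₂}
  {x₂,x₃,x₆}  = {x₂} ∪ {x₃,x₆}
  {x₂,x₄,x₆}  = {x₂} ∪ {x₄,x₆}
  {x₂,x₅,x₆}  = {x₂,x₅} ∪ {x₆}
  {x₃,x₅,x₆}  = {x₃,x₆} ∪ {x₅}
  {x₄,x₅,x₆}  = complement {x₁,x₂,x₃}
  {x₁,x₂,x₃,x₄}  = {x₃,x₄} ∪ {x₁,x₂,x₃}
  {x₁,x₂,x₄,x₆}  = {x₁,x₂} ∪ {x₄,x₆}
  {x₁,x₃,x₄,x₅}  = {x₁} ∪ {x₃,x₄,x₅}
  {x₁,x₃,x₅,x₆}  = {x₁,x₃,x₆} ∪ {x₅}
  {x₂,x₃,x₅,x₆}  = {x₃,x₆} ∪ {x₂,x₅}
  {x₂,x₄,x₅,x₆}  = {x₂,x₄,x₅} ∪ {x₄,x₆}
  |family| = 63
Pass 5 (1 new):
  {x₁,x₃,x₅}  = complement {x₂,x₄,x₆}
  |family| = 64
After Pass 6 the family is unchanged; done.

|σ(𝒜)| = 64.  σ(𝒜) = { {}, {x₁}, {x₂}, {x₃}, {x₄}, {x₅}, {x₆}, {x₁,x₂}, {x₁,x₃}, {x₁,x₄}, {x₁,x₅}, {x₁,x₆}, {x₂,x₃}, {x₂,x₄}, {x₂,x₅}, {x₂,x₆}, {x₃,x₄}, {x₃,x₅}, {x₃,x₆}, {x₄,x₅}, {x₄,x₆}, {x₅,x₆}, {x₁,x₂,x₃}, {x₁,x₂,x₄}, {x₁,x₂,x₅}, {x₁,x₂,x₆}, {x₁,x₃,x₄}, {x₁,x₃,x₅}, {x₁,x₃,x₆}, {x₁,x₄,x₅}, {x₁,x₄,x₆}, {x₁,x₅,x₆}, {x₂,x₃,x₄}, {x₂,x₃,x₅}, {x₂,x₃,x₆}, {x₂,x₄,x₅}, {x₂,x₄,x₆}, {x₂,x₅,x₆}, {x₃,x₄,x₅}, {x₃,x₄,x₆}, {x₃,x₅,x₆}, {x₄,x₅,x₆}, {x₁,x₂,x₃,x₄}, {x₁,x₂,x₃,x₅}, {x₁,x₂,x₃,x₆}, {x₁,x₂,x₄,x₅}, {x₁,x₂,x₄,x₆}, {x₁,x₂,x₅,x₆}, {x₁,x₃,x₄,x₅}, {x₁,x₃,x₄,x₆}, {x₁,x₃,x₅,x₆}, {x₁,x₄,x₅,x₆}, {x₂,x₃,x₄,x₅}, {x₂,x₃,x₄,x₆}, {x₂,x₃,x₅,x₆}, {x₂,x₄,x₅,x₆}, {x₃,x₄,x₅,x₆}, {x₁,x₂,x₃,x₄,x₅}, {x₁,x₂,x₃,x₄,x₆}, {x₁,x₂,x₃,x₅,x₆}, {x₁,x₂,x₄,x₅,x₆}, {x₁,x₃,x₄,x₅,x₆}, {x₂,x₃,x₄,x₅,x₆}, S }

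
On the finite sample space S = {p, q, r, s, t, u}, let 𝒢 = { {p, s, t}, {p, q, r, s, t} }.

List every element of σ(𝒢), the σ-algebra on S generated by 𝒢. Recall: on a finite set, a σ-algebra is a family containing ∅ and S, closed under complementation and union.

Initial family (4 sets): { {}, {p, s, t}, {p, q, r, s, t}, S }.
Pass 1 adds 2:
  {u}  = ᶜ of {p, q, r, s, t}
  {q, r, u}  = ᶜ of {p, s, t}
  (now 6)
Pass 2: +1 →
  {p, s, t, u}  = {p, s, t} ∪ {u}
  (now 7)
Pass 3 (1 new):
  {q, r}  = ᶜ of {p, s, t, u}
  (now 8)
Pass 4 adds nothing — fixpoint reached.

|σ(𝒢)| = 8.  σ(𝒢) = { {}, {u}, {q, r}, {p, s, t}, {q, r, u}, {p, s, t, u}, {p, q, r, s, t}, S }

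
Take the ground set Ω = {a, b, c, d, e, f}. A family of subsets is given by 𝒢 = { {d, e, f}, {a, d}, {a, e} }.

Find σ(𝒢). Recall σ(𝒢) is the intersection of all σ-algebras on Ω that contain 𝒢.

Start: 𝒢 ∪ {∅, Ω} = { {}, {a, d}, {a, e}, {d, e, f}, Ω }.
Iteration 1: 5 new —
  {a, b, c}  = complement {d, e, f}
  {a, d, e}  = {a, d} ∪ {a, e}
  {a, d, e, f}  = {a, d} ∪ {d, e, f}
  {b, c, d, f}  = complement {a, e}
  {b, c, e, f}  = complement {a, d}
  [10 total]
Iteration 2 (8 new):
  {b, c}  = complement {a, d, e, f}
  {b, c, f}  = complement {a, d, e}
  {a, b, c, d}  = {a, b, c} ∪ {a, d}
  {a, b, c, e}  = {a, b, c} ∪ {a, e}
  {a, b, c, d, e}  = {a, d, e} ∪ {a, b, c}
  {a, b, c, d, f}  = {a, b, c} ∪ {b, c, d, f}
  {a, b, c, e, f}  = {a, b, c} ∪ {b, c, e, f}
  {b, c, d, e, f}  = {b, c, d, f} ∪ {d, e, f}
  [18 total]
Iteration 3 adds 7:
  {a}  = complement {b, c, d, e, f}
  {d}  = complement {a, b, c, e, f}
  {e}  = complement {a, b, c, d, f}
  {f}  = complement {a, b, c, d, e}
  {d, f}  = complement {a, b, c, e}
  {e, f}  = complement {a, b, c, d}
  {a, b, c, f}  = {a, b, c} ∪ {b, c, f}
  [25 total]
Iteration 4. New:
  {a, f}  = {a} ∪ {f}
  {d, e}  = complement {a, b, c, f}
  {a, d, f}  = {a} ∪ {d, f}
  {a, e, f}  = {e, f} ∪ {a}
  {b, c, d}  = {b, c} ∪ {d}
  {b, c, e}  = {e} ∪ {b, c}
  [31 total]
Iteration 5: +1 →
  {b, c, d, e}  = complement {a, f}
  [32 total]
Iteration 6: already closed under ᶜ and ∪.

Hence σ(𝒢) has 32 members: { {}, {a}, {d}, {e}, {f}, {a, d}, {a, e}, {a, f}, {b, c}, {d, e}, {d, f}, {e, f}, {a, b, c}, {a, d, e}, {a, d, f}, {a, e, f}, {b, c, d}, {b, c, e}, {b, c, f}, {d, e, f}, {a, b, c, d}, {a, b, c, e}, {a, b, c, f}, {a, d, e, f}, {b, c, d, e}, {b, c, d, f}, {b, c, e, f}, {a, b, c, d, e}, {a, b, c, d, f}, {a, b, c, e, f}, {b, c, d, e, f}, Ω }.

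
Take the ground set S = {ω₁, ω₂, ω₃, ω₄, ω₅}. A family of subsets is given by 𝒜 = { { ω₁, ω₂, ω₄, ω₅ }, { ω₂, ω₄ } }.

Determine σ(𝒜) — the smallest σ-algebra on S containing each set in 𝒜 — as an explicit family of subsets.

Answer: σ(𝒜) = { ∅, { ω₃ }, { ω₁, ω₅ }, { ω₂, ω₄ }, { ω₁, ω₃, ω₅ }, { ω₂, ω₃, ω₄ }, { ω₁, ω₂, ω₄, ω₅ }, S }

Check:
Begin from { ∅, { ω₂, ω₄ }, { ω₁, ω₂, ω₄, ω₅ }, S } (that is, 𝒜 plus ∅ and S).
Round 1 (2 new):
  { ω₃ }  = ᶜ of { ω₁, ω₂, ω₄, ω₅ }
  { ω₁, ω₃, ω₅ }  = ᶜ of { ω₂, ω₄ }
  |family| = 6
Round 2: 1 new —
  { ω₂, ω₃, ω₄ }  = { ω₃ } ∪ { ω₂, ω₄ }
  |family| = 7
Round 3: 1 new —
  { ω₁, ω₅ }  = ᶜ of { ω₂, ω₃, ω₄ }
  |family| = 8
Round 4: stable.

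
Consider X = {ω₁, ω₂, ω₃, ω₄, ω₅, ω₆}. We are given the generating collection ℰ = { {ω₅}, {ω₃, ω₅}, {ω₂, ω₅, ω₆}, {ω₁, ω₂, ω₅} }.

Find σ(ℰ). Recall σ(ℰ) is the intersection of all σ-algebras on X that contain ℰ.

Begin from { {}, {ω₅}, {ω₃, ω₅}, {ω₁, ω₂, ω₅}, {ω₂, ω₅, ω₆}, X } (that is, ℰ plus ∅ and X).
Iteration 1 (7 new):
  {ω₁, ω₃, ω₄}  = X∖{ω₂, ω₅, ω₆}
  {ω₃, ω₄, ω₆}  = X∖{ω₁, ω₂, ω₅}
  {ω₁, ω₂, ω₃, ω₅}  = {ω₁, ω₂, ω₅} ∪ {ω₃, ω₅}
  {ω₁, ω₂, ω₄, ω₆}  = X∖{ω₃, ω₅}
  {ω₁, ω₂, ω₅, ω₆}  = {ω₁, ω₂, ω₅} ∪ {ω₂, ω₅, ω₆}
  {ω₂, ω₃, ω₅, ω₆}  = {ω₃, ω₅} ∪ {ω₂, ω₅, ω₆}
  {ω₁, ω₂, ω₃, ω₄, ω₆}  = X∖{ω₅}
  (now 13)
Iteration 2 adds 10:
  {ω₁, ω₄}  = X∖{ω₂, ω₃, ω₅, ω₆}
  {ω₃, ω₄}  = X∖{ω₁, ω₂, ω₅, ω₆}
  {ω₄, ω₆}  = X∖{ω₁, ω₂, ω₃, ω₅}
  {ω₁, ω₃, ω₄, ω₅}  = {ω₅} ∪ {ω₁, ω₃, ω₄}
  {ω₁, ω₃, ω₄, ω₆}  = {ω₁, ω₃, ω₄} ∪ {ω₃, ω₄, ω₆}
  {ω₃, ω₄, ω₅, ω₆}  = {ω₅} ∪ {ω₃, ω₄, ω₆}
  {ω₁, ω₂, ω₃, ω₄, ω₅}  = {ω₁, ω₂, ω₅} ∪ {ω₁, ω₃, ω₄}
  {ω₁, ω₂, ω₃, ω₅, ω₆}  = {ω₂, ω₅, ω₆} ∪ {ω₁, ω₂, ω₃, ω₅}
  {ω₁, ω₂, ω₄, ω₅, ω₆}  = {ω₁, ω₂, ω₄, ω₆} ∪ {ω₂, ω₅, ω₆}
  {ω₂, ω₃, ω₄, ω₅, ω₆}  = {ω₂, ω₅, ω₆} ∪ {ω₃, ω₄, ω₆}
  (now 23)
Iteration 3: 14 new —
  {ω₁}  = X∖{ω₂, ω₃, ω₄, ω₅, ω₆}
  {ω₃}  = X∖{ω₁, ω₂, ω₄, ω₅, ω₆}
  {ω₄}  = X∖{ω₁, ω₂, ω₃, ω₅, ω₆}
  {ω₆}  = X∖{ω₁, ω₂, ω₃, ω₄, ω₅}
  {ω₁, ω₂}  = X∖{ω₃, ω₄, ω₅, ω₆}
  {ω₂, ω₅}  = X∖{ω₁, ω₃, ω₄, ω₆}
  {ω₂, ω₆}  = X∖{ω₁, ω₃, ω₄, ω₅}
  {ω₁, ω₄, ω₅}  = {ω₁, ω₄} ∪ {ω₅}
  {ω₁, ω₄, ω₆}  = {ω₁, ω₄} ∪ {ω₄, ω₆}
  {ω₃, ω₄, ω₅}  = {ω₃, ω₄} ∪ {ω₃, ω₅}
  {ω₄, ω₅, ω₆}  = {ω₄, ω₆} ∪ {ω₅}
  {ω₁, ω₂, ω₄, ω₅}  = {ω₁, ω₄} ∪ {ω₁, ω₂, ω₅}
  {ω₂, ω₄, ω₅, ω₆}  = {ω₄, ω₆} ∪ {ω₂, ω₅, ω₆}
  {ω₁, ω₃, ω₄, ω₅, ω₆}  = {ω₁, ω₃, ω₄} ∪ {ω₃, ω₄, ω₅, ω₆}
  (now 37)
Iteration 4 (20 new):
  {ω₂}  = X∖{ω₁, ω₃, ω₄, ω₅, ω₆}
  {ω₁, ω₃}  = X∖{ω₂, ω₄, ω₅, ω₆}
  {ω₁, ω₅}  = {ω₁} ∪ {ω₅}
  {ω₁, ω₆}  = {ω₁} ∪ {ω₆}
  {ω₃, ω₆}  = X∖{ω₁, ω₂, ω₄, ω₅}
  {ω₄, ω₅}  = {ω₅} ∪ {ω₄}
  {ω₅, ω₆}  = {ω₆} ∪ {ω₅}
  {ω₁, ω₂, ω₃}  = X∖{ω₄, ω₅, ω₆}
  {ω₁, ω₂, ω₄}  = {ω₁, ω₂} ∪ {ω₁, ω₄}
  {ω₁, ω₂, ω₆}  = X∖{ω₃, ω₄, ω₅}
  {ω₁, ω₃, ω₅}  = {ω₁} ∪ {ω₃, ω₅}
  {ω₂, ω₃, ω₅}  = X∖{ω₁, ω₄, ω₆}
  {ω₂, ω₃, ω₆}  = X∖{ω₁, ω₄, ω₅}
  {ω₂, ω₄, ω₅}  = {ω₂, ω₅} ∪ {ω₄}
  {ω₂, ω₄, ω₆}  = {ω₂, ω₆} ∪ {ω₄}
  {ω₃, ω₅, ω₆}  = {ω₆} ∪ {ω₃, ω₅}
  {ω₁, ω₂, ω₃, ω₄}  = {ω₃, ω₄} ∪ {ω₁, ω₂}
  {ω₁, ω₄, ω₅, ω₆}  = {ω₁, ω₄, ω₅} ∪ {ω₁, ω₄, ω₆}
  {ω₂, ω₃, ω₄, ω₅}  = {ω₂, ω₅} ∪ {ω₃, ω₄, ω₅}
  {ω₂, ω₃, ω₄, ω₆}  = {ω₃, ω₄} ∪ {ω₂, ω₆}
  (now 57)
Iteration 5. New:
  {ω₂, ω₃}  = X∖{ω₁, ω₄, ω₅, ω₆}
  {ω₂, ω₄}  = {ω₂} ∪ {ω₄}
  {ω₁, ω₃, ω₆}  = X∖{ω₂, ω₄, ω₅}
  {ω₁, ω₅, ω₆}  = {ω₅, ω₆} ∪ {ω₁, ω₆}
  {ω₂, ω₃, ω₄}  = {ω₃, ω₄} ∪ {ω₂}
  {ω₁, ω₂, ω₃, ω₆}  = X∖{ω₄, ω₅}
  {ω₁, ω₃, ω₅, ω₆}  = {ω₅, ω₆} ∪ {ω₁, ω₃, ω₅}
  (now 64)
After Iteration 6 the family is unchanged; done.

Therefore σ(ℰ) = { {}, {ω₁}, {ω₂}, {ω₃}, {ω₄}, {ω₅}, {ω₆}, {ω₁, ω₂}, {ω₁, ω₃}, {ω₁, ω₄}, {ω₁, ω₅}, {ω₁, ω₆}, {ω₂, ω₃}, {ω₂, ω₄}, {ω₂, ω₅}, {ω₂, ω₆}, {ω₃, ω₄}, {ω₃, ω₅}, {ω₃, ω₆}, {ω₄, ω₅}, {ω₄, ω₆}, {ω₅, ω₆}, {ω₁, ω₂, ω₃}, {ω₁, ω₂, ω₄}, {ω₁, ω₂, ω₅}, {ω₁, ω₂, ω₆}, {ω₁, ω₃, ω₄}, {ω₁, ω₃, ω₅}, {ω₁, ω₃, ω₆}, {ω₁, ω₄, ω₅}, {ω₁, ω₄, ω₆}, {ω₁, ω₅, ω₆}, {ω₂, ω₃, ω₄}, {ω₂, ω₃, ω₅}, {ω₂, ω₃, ω₆}, {ω₂, ω₄, ω₅}, {ω₂, ω₄, ω₆}, {ω₂, ω₅, ω₆}, {ω₃, ω₄, ω₅}, {ω₃, ω₄, ω₆}, {ω₃, ω₅, ω₆}, {ω₄, ω₅, ω₆}, {ω₁, ω₂, ω₃, ω₄}, {ω₁, ω₂, ω₃, ω₅}, {ω₁, ω₂, ω₃, ω₆}, {ω₁, ω₂, ω₄, ω₅}, {ω₁, ω₂, ω₄, ω₆}, {ω₁, ω₂, ω₅, ω₆}, {ω₁, ω₃, ω₄, ω₅}, {ω₁, ω₃, ω₄, ω₆}, {ω₁, ω₃, ω₅, ω₆}, {ω₁, ω₄, ω₅, ω₆}, {ω₂, ω₃, ω₄, ω₅}, {ω₂, ω₃, ω₄, ω₆}, {ω₂, ω₃, ω₅, ω₆}, {ω₂, ω₄, ω₅, ω₆}, {ω₃, ω₄, ω₅, ω₆}, {ω₁, ω₂, ω₃, ω₄, ω₅}, {ω₁, ω₂, ω₃, ω₄, ω₆}, {ω₁, ω₂, ω₃, ω₅, ω₆}, {ω₁, ω₂, ω₄, ω₅, ω₆}, {ω₁, ω₃, ω₄, ω₅, ω₆}, {ω₂, ω₃, ω₄, ω₅, ω₆}, X } (|σ(ℰ)| = 64).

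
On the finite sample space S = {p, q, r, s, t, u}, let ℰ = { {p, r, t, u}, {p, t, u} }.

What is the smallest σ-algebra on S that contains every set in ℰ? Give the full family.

σ(ℰ) = { {}, {r}, {q, s}, {p, t, u}, {q, r, s}, {p, r, t, u}, {p, q, s, t, u}, S }

Derivation:
Begin from { {}, {p, t, u}, {p, r, t, u}, S } (that is, ℰ plus ∅ and S).
Iteration 1: +2 →
  {q, s}  = ᶜ of {p, r, t, u}
  {q, r, s}  = ᶜ of {p, t, u}
  (now 6)
Iteration 2: +1 →
  {p, q, s, t, u}  = {p, t, u} ∪ {q, s}
  (now 7)
Iteration 3: 1 new —
  {r}  = ᶜ of {p, q, s, t, u}
  (now 8)
Iteration 4: already closed under ᶜ and ∪.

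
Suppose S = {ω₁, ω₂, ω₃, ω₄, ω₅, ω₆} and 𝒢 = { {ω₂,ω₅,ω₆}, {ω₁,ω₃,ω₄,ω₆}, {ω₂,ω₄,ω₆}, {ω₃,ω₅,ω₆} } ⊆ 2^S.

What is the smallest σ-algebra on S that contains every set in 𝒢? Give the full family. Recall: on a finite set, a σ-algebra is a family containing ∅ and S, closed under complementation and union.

Answer: σ(𝒢) = { ∅, {ω₁}, {ω₂}, {ω₃}, {ω₄}, {ω₅}, {ω₆}, {ω₁,ω₂}, {ω₁,ω₃}, {ω₁,ω₄}, {ω₁,ω₅}, {ω₁,ω₆}, {ω₂,ω₃}, {ω₂,ω₄}, {ω₂,ω₅}, {ω₂,ω₆}, {ω₃,ω₄}, {ω₃,ω₅}, {ω₃,ω₆}, {ω₄,ω₅}, {ω₄,ω₆}, {ω₅,ω₆}, {ω₁,ω₂,ω₃}, {ω₁,ω₂,ω₄}, {ω₁,ω₂,ω₅}, {ω₁,ω₂,ω₆}, {ω₁,ω₃,ω₄}, {ω₁,ω₃,ω₅}, {ω₁,ω₃,ω₆}, {ω₁,ω₄,ω₅}, {ω₁,ω₄,ω₆}, {ω₁,ω₅,ω₆}, {ω₂,ω₃,ω₄}, {ω₂,ω₃,ω₅}, {ω₂,ω₃,ω₆}, {ω₂,ω₄,ω₅}, {ω₂,ω₄,ω₆}, {ω₂,ω₅,ω₆}, {ω₃,ω₄,ω₅}, {ω₃,ω₄,ω₆}, {ω₃,ω₅,ω₆}, {ω₄,ω₅,ω₆}, {ω₁,ω₂,ω₃,ω₄}, {ω₁,ω₂,ω₃,ω₅}, {ω₁,ω₂,ω₃,ω₆}, {ω₁,ω₂,ω₄,ω₅}, {ω₁,ω₂,ω₄,ω₆}, {ω₁,ω₂,ω₅,ω₆}, {ω₁,ω₃,ω₄,ω₅}, {ω₁,ω₃,ω₄,ω₆}, {ω₁,ω₃,ω₅,ω₆}, {ω₁,ω₄,ω₅,ω₆}, {ω₂,ω₃,ω₄,ω₅}, {ω₂,ω₃,ω₄,ω₆}, {ω₂,ω₃,ω₅,ω₆}, {ω₂,ω₄,ω₅,ω₆}, {ω₃,ω₄,ω₅,ω₆}, {ω₁,ω₂,ω₃,ω₄,ω₅}, {ω₁,ω₂,ω₃,ω₄,ω₆}, {ω₁,ω₂,ω₃,ω₅,ω₆}, {ω₁,ω₂,ω₄,ω₅,ω₆}, {ω₁,ω₃,ω₄,ω₅,ω₆}, {ω₂,ω₃,ω₄,ω₅,ω₆}, S }

Derivation:
Begin from { ∅, {ω₂,ω₄,ω₆}, {ω₂,ω₅,ω₆}, {ω₃,ω₅,ω₆}, {ω₁,ω₃,ω₄,ω₆}, S } (that is, 𝒢 plus ∅ and S).
Step 1. New:
  {ω₂,ω₅}  = complement {ω₁,ω₃,ω₄,ω₆}
  {ω₁,ω₂,ω₄}  = complement {ω₃,ω₅,ω₆}
  {ω₁,ω₃,ω₄}  = complement {ω₂,ω₅,ω₆}
  {ω₁,ω₃,ω₅}  = complement {ω₂,ω₄,ω₆}
  {ω₂,ω₃,ω₅,ω₆}  = {ω₃,ω₅,ω₆} ∪ {ω₂,ω₅,ω₆}
  {ω₂,ω₄,ω₅,ω₆}  = {ω₂,ω₄,ω₆} ∪ {ω₂,ω₅,ω₆}
  {ω₁,ω₂,ω₃,ω₄,ω₆}  = {ω₂,ω₄,ω₆} ∪ {ω₁,ω₃,ω₄,ω₆}
  {ω₁,ω₃,ω₄,ω₅,ω₆}  = {ω₃,ω₅,ω₆} ∪ {ω₁,ω₃,ω₄,ω₆}
  {ω₂,ω₃,ω₄,ω₅,ω₆}  = {ω₂,ω₄,ω₆} ∪ {ω₃,ω₅,ω₆}
Step 2 adds 14:
  {ω₁}  = complement {ω₂,ω₃,ω₄,ω₅,ω₆}
  {ω₂}  = complement {ω₁,ω₃,ω₄,ω₅,ω₆}
  {ω₅}  = complement {ω₁,ω₂,ω₃,ω₄,ω₆}
  {ω₁,ω₃}  = complement {ω₂,ω₄,ω₅,ω₆}
  {ω₁,ω₄}  = complement {ω₂,ω₃,ω₅,ω₆}
  {ω₁,ω₂,ω₃,ω₄}  = {ω₁,ω₂,ω₄} ∪ {ω₁,ω₃,ω₄}
  {ω₁,ω₂,ω₃,ω₅}  = {ω₂,ω₅} ∪ {ω₁,ω₃,ω₅}
  {ω₁,ω₂,ω₄,ω₅}  = {ω₂,ω₅} ∪ {ω₁,ω₂,ω₄}
  {ω₁,ω₂,ω₄,ω₆}  = {ω₂,ω₄,ω₆} ∪ {ω₁,ω₂,ω₄}
  {ω₁,ω₃,ω₄,ω₅}  = {ω₁,ω₃,ω₅} ∪ {ω₁,ω₃,ω₄}
  {ω₁,ω₃,ω₅,ω₆}  = {ω₁,ω₃,ω₅} ∪ {ω₃,ω₅,ω₆}
  {ω₁,ω₂,ω₃,ω₄,ω₅}  = {ω₂,ω₅} ∪ {ω₁,ω₃,ω₄}
  {ω₁,ω₂,ω₃,ω₅,ω₆}  = {ω₁,ω₃,ω₅} ∪ {ω₂,ω₅,ω₆}
  {ω₁,ω₂,ω₄,ω₅,ω₆}  = {ω₂,ω₅,ω₆} ∪ {ω₁,ω₂,ω₄}
Step 3. New:
  {ω₃}  = complement {ω₁,ω₂,ω₄,ω₅,ω₆}
  {ω₄}  = complement {ω₁,ω₂,ω₃,ω₅,ω₆}
  {ω₆}  = complement {ω₁,ω₂,ω₃,ω₄,ω₅}
  {ω₁,ω₂}  = {ω₂} ∪ {ω₁}
  {ω₁,ω₅}  = {ω₅} ∪ {ω₁}
  {ω₂,ω₄}  = complement {ω₁,ω₃,ω₅,ω₆}
  {ω₂,ω₆}  = complement {ω₁,ω₃,ω₄,ω₅}
  {ω₃,ω₅}  = complement {ω₁,ω₂,ω₄,ω₆}
  {ω₃,ω₆}  = complement {ω₁,ω₂,ω₄,ω₅}
  {ω₄,ω₆}  = complement {ω₁,ω₂,ω₃,ω₅}
  {ω₅,ω₆}  = complement {ω₁,ω₂,ω₃,ω₄}
  {ω₁,ω₂,ω₃}  = {ω₂} ∪ {ω₁,ω₃}
  {ω₁,ω₂,ω₅}  = {ω₂,ω₅} ∪ {ω₁}
  {ω₁,ω₄,ω₅}  = {ω₁,ω₄} ∪ {ω₅}
  {ω₁,ω₂,ω₅,ω₆}  = {ω₂,ω₅,ω₆} ∪ {ω₁}
Step 4: 20 new —
  {ω₁,ω₆}  = {ω₁} ∪ {ω₆}
  {ω₂,ω₃}  = {ω₂} ∪ {ω₃}
  {ω₃,ω₄}  = complement {ω₁,ω₂,ω₅,ω₆}
  {ω₄,ω₅}  = {ω₄} ∪ {ω₅}
  {ω₁,ω₂,ω₆}  = {ω₁,ω₂} ∪ {ω₂,ω₆}
  {ω₁,ω₃,ω₆}  = {ω₁,ω₃} ∪ {ω₃,ω₆}
  {ω₁,ω₄,ω₆}  = {ω₁} ∪ {ω₄,ω₆}
  {ω₁,ω₅,ω₆}  = {ω₁} ∪ {ω₅,ω₆}
  {ω₂,ω₃,ω₄}  = {ω₃} ∪ {ω₂,ω₄}
  {ω₂,ω₃,ω₅}  = {ω₂} ∪ {ω₃,ω₅}
  {ω₂,ω₃,ω₆}  = complement {ω₁,ω₄,ω₅}
  {ω₂,ω₄,ω₅}  = {ω₄} ∪ {ω₂,ω₅}
  {ω₃,ω₄,ω₅}  = {ω₃,ω₅} ∪ {ω₄}
  {ω₃,ω₄,ω₆}  = complement {ω₁,ω₂,ω₅}
  {ω₄,ω₅,ω₆}  = complement {ω₁,ω₂,ω₃}
  {ω₁,ω₂,ω₃,ω₆}  = {ω₁,ω₃} ∪ {ω₂,ω₆}
  {ω₁,ω₄,ω₅,ω₆}  = {ω₅,ω₆} ∪ {ω₁,ω₄}
  {ω₂,ω₃,ω₄,ω₅}  = {ω₃,ω₅} ∪ {ω₂,ω₄}
  {ω₂,ω₃,ω₄,ω₆}  = complement {ω₁,ω₅}
  {ω₃,ω₄,ω₅,ω₆}  = complement {ω₁,ω₂}
After Step 5 the family is unchanged; done.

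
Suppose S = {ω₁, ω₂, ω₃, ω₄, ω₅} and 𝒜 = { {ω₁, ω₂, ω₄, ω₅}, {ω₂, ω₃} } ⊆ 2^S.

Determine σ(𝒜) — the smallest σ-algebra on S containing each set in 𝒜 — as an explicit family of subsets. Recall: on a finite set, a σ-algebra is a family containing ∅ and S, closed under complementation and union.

Take S₀ = 𝒜 ∪ {∅, S} = { {}, {ω₂, ω₃}, {ω₁, ω₂, ω₄, ω₅}, S }.
Round 1: +2 →
  {ω₃}  = S∖{ω₁, ω₂, ω₄, ω₅}
  {ω₁, ω₄, ω₅}  = S∖{ω₂, ω₃}
  |family| = 6
Round 2: 1 new —
  {ω₁, ω₃, ω₄, ω₅}  = {ω₁, ω₄, ω₅} ∪ {ω₃}
  |family| = 7
Round 3: 1 new —
  {ω₂}  = S∖{ω₁, ω₃, ω₄, ω₅}
  |family| = 8
After Round 4 the family is unchanged; done.

Hence σ(𝒜) has 8 members: { {}, {ω₂}, {ω₃}, {ω₂, ω₃}, {ω₁, ω₄, ω₅}, {ω₁, ω₂, ω₄, ω₅}, {ω₁, ω₃, ω₄, ω₅}, S }.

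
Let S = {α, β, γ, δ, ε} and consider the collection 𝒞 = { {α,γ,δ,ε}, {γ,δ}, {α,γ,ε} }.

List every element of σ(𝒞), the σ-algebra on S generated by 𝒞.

Initial family (5 sets): { ∅, {γ,δ}, {α,γ,ε}, {α,γ,δ,ε}, S }.
Round 1 adds 3:
  {β}  = {α,γ,δ,ε}ᶜ
  {β,δ}  = {α,γ,ε}ᶜ
  {α,β,ε}  = {γ,δ}ᶜ
  |family| = 8
Round 2 adds 3:
  {β,γ,δ}  = {β} ∪ {γ,δ}
  {α,β,γ,ε}  = {α,γ,ε} ∪ {α,β,ε}
  {α,β,δ,ε}  = {α,β,ε} ∪ {β,δ}
  |family| = 11
Round 3 adds 3:
  {γ}  = {α,β,δ,ε}ᶜ
  {δ}  = {α,β,γ,ε}ᶜ
  {α,ε}  = {β,γ,δ}ᶜ
  |family| = 14
Round 4. New:
  {β,γ}  = {γ} ∪ {β}
  {α,δ,ε}  = {α,ε} ∪ {δ}
  |family| = 16
Round 5 adds nothing — fixpoint reached.

Therefore σ(𝒞) = { ∅, {β}, {γ}, {δ}, {α,ε}, {β,γ}, {β,δ}, {γ,δ}, {α,β,ε}, {α,γ,ε}, {α,δ,ε}, {β,γ,δ}, {α,β,γ,ε}, {α,β,δ,ε}, {α,γ,δ,ε}, S } (|σ(𝒞)| = 16).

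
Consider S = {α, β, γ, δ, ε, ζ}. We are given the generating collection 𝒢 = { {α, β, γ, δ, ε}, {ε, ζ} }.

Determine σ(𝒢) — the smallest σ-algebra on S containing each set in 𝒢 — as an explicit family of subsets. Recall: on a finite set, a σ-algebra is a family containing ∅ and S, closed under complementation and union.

Start: 𝒢 ∪ {∅, S} = { {}, {ε, ζ}, {α, β, γ, δ, ε}, S }.
Pass 1 (2 new):
  {ζ}  = {α, β, γ, δ, ε}ᶜ
  {α, β, γ, δ}  = {ε, ζ}ᶜ
  (now 6)
Pass 2. New:
  {α, β, γ, δ, ζ}  = {α, β, γ, δ} ∪ {ζ}
  (now 7)
Pass 3 (1 new):
  {ε}  = {α, β, γ, δ, ζ}ᶜ
  (now 8)
Pass 4: already closed under ᶜ and ∪.

Hence σ(𝒢) has 8 members: { {}, {ε}, {ζ}, {ε, ζ}, {α, β, γ, δ}, {α, β, γ, δ, ε}, {α, β, γ, δ, ζ}, S }.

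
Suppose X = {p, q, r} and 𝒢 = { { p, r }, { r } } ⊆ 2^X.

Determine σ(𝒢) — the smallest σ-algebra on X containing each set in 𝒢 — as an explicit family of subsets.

Answer: σ(𝒢) = { {}, { p }, { q }, { r }, { p, q }, { p, r }, { q, r }, X }

Check:
Begin from { {}, { r }, { p, r }, X } (that is, 𝒢 plus ∅ and X).
Iteration 1. New:
  { q }  = ᶜ of { p, r }
  { p, q }  = ᶜ of { r }
  — 6 sets.
Iteration 2. New:
  { q, r }  = { r } ∪ { q }
  — 7 sets.
Iteration 3: +1 →
  { p }  = ᶜ of { q, r }
  — 8 sets.
Iteration 4 adds nothing — fixpoint reached.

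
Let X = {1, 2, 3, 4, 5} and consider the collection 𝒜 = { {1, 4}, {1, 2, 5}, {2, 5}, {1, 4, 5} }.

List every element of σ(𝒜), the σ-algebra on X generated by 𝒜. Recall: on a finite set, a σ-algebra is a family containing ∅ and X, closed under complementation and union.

Answer: σ(𝒜) = { ∅, {1}, {2}, {3}, {4}, {5}, {1, 2}, {1, 3}, {1, 4}, {1, 5}, {2, 3}, {2, 4}, {2, 5}, {3, 4}, {3, 5}, {4, 5}, {1, 2, 3}, {1, 2, 4}, {1, 2, 5}, {1, 3, 4}, {1, 3, 5}, {1, 4, 5}, {2, 3, 4}, {2, 3, 5}, {2, 4, 5}, {3, 4, 5}, {1, 2, 3, 4}, {1, 2, 3, 5}, {1, 2, 4, 5}, {1, 3, 4, 5}, {2, 3, 4, 5}, X }

Derivation:
Initial family (6 sets): { ∅, {1, 4}, {2, 5}, {1, 2, 5}, {1, 4, 5}, X }.
Round 1 adds 5:
  {2, 3}  = {1, 4, 5}ᶜ
  {3, 4}  = {1, 2, 5}ᶜ
  {1, 3, 4}  = {2, 5}ᶜ
  {2, 3, 5}  = {1, 4}ᶜ
  {1, 2, 4, 5}  = {1, 4, 5} ∪ {2, 5}
  (now 11)
Round 2: +6 →
  {3}  = {1, 2, 4, 5}ᶜ
  {2, 3, 4}  = {3, 4} ∪ {2, 3}
  {1, 2, 3, 4}  = {1, 3, 4} ∪ {2, 3}
  {1, 2, 3, 5}  = {1, 2, 5} ∪ {2, 3, 5}
  {1, 3, 4, 5}  = {1, 4, 5} ∪ {3, 4}
  {2, 3, 4, 5}  = {2, 5} ∪ {3, 4}
  (now 17)
Round 3 (5 new):
  {1}  = {2, 3, 4, 5}ᶜ
  {2}  = {1, 3, 4, 5}ᶜ
  {4}  = {1, 2, 3, 5}ᶜ
  {5}  = {1, 2, 3, 4}ᶜ
  {1, 5}  = {2, 3, 4}ᶜ
  (now 22)
Round 4. New:
  {1, 2}  = {2} ∪ {1}
  {1, 3}  = {3} ∪ {1}
  {2, 4}  = {2} ∪ {4}
  {3, 5}  = {5} ∪ {3}
  {4, 5}  = {5} ∪ {4}
  {1, 2, 3}  = {2, 3} ∪ {1}
  {1, 2, 4}  = {2} ∪ {1, 4}
  {1, 3, 5}  = {3} ∪ {1, 5}
  {2, 4, 5}  = {2, 5} ∪ {4}
  {3, 4, 5}  = {3, 4} ∪ {5}
  (now 32)
Round 5: no new sets; the family is a σ-algebra.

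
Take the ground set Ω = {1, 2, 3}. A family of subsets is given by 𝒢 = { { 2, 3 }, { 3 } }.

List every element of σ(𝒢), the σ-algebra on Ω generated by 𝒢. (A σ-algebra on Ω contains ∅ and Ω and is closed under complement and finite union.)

Start: 𝒢 ∪ {∅, Ω} = { {}, { 3 }, { 2, 3 }, Ω }.
Round 1 (2 new):
  { 1 }  = { 2, 3 }ᶜ
  { 1, 2 }  = { 3 }ᶜ
  — 6 sets.
Round 2: 1 new —
  { 1, 3 }  = { 3 } ∪ { 1 }
  — 7 sets.
Round 3 (1 new):
  { 2 }  = { 1, 3 }ᶜ
  — 8 sets.
After Round 4 the family is unchanged; done.

Hence σ(𝒢) has 8 members: { {}, { 1 }, { 2 }, { 3 }, { 1, 2 }, { 1, 3 }, { 2, 3 }, Ω }.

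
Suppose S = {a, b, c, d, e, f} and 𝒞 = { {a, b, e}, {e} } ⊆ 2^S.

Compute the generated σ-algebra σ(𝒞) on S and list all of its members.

Start: 𝒞 ∪ {∅, S} = { ∅, {e}, {a, b, e}, S }.
Round 1: 2 new —
  {c, d, f}  = ᶜ of {a, b, e}
  {a, b, c, d, f}  = ᶜ of {e}
  (now 6)
Round 2. New:
  {c, d, e, f}  = {c, d, f} ∪ {e}
  (now 7)
Round 3: +1 →
  {a, b}  = ᶜ of {c, d, e, f}
  (now 8)
Round 4 adds nothing — fixpoint reached.

Therefore σ(𝒞) = { ∅, {e}, {a, b}, {a, b, e}, {c, d, f}, {c, d, e, f}, {a, b, c, d, f}, S } (|σ(𝒞)| = 8).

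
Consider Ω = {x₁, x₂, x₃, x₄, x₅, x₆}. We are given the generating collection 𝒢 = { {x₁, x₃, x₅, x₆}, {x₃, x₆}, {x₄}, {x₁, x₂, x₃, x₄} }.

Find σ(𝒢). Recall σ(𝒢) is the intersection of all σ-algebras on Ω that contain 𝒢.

σ(𝒢) = { {}, {x₁}, {x₂}, {x₃}, {x₄}, {x₅}, {x₆}, {x₁, x₂}, {x₁, x₃}, {x₁, x₄}, {x₁, x₅}, {x₁, x₆}, {x₂, x₃}, {x₂, x₄}, {x₂, x₅}, {x₂, x₆}, {x₃, x₄}, {x₃, x₅}, {x₃, x₆}, {x₄, x₅}, {x₄, x₆}, {x₅, x₆}, {x₁, x₂, x₃}, {x₁, x₂, x₄}, {x₁, x₂, x₅}, {x₁, x₂, x₆}, {x₁, x₃, x₄}, {x₁, x₃, x₅}, {x₁, x₃, x₆}, {x₁, x₄, x₅}, {x₁, x₄, x₆}, {x₁, x₅, x₆}, {x₂, x₃, x₄}, {x₂, x₃, x₅}, {x₂, x₃, x₆}, {x₂, x₄, x₅}, {x₂, x₄, x₆}, {x₂, x₅, x₆}, {x₃, x₄, x₅}, {x₃, x₄, x₆}, {x₃, x₅, x₆}, {x₄, x₅, x₆}, {x₁, x₂, x₃, x₄}, {x₁, x₂, x₃, x₅}, {x₁, x₂, x₃, x₆}, {x₁, x₂, x₄, x₅}, {x₁, x₂, x₄, x₆}, {x₁, x₂, x₅, x₆}, {x₁, x₃, x₄, x₅}, {x₁, x₃, x₄, x₆}, {x₁, x₃, x₅, x₆}, {x₁, x₄, x₅, x₆}, {x₂, x₃, x₄, x₅}, {x₂, x₃, x₄, x₆}, {x₂, x₃, x₅, x₆}, {x₂, x₄, x₅, x₆}, {x₃, x₄, x₅, x₆}, {x₁, x₂, x₃, x₄, x₅}, {x₁, x₂, x₃, x₄, x₆}, {x₁, x₂, x₃, x₅, x₆}, {x₁, x₂, x₄, x₅, x₆}, {x₁, x₃, x₄, x₅, x₆}, {x₂, x₃, x₄, x₅, x₆}, Ω }

Derivation:
Start: 𝒢 ∪ {∅, Ω} = { {}, {x₄}, {x₃, x₆}, {x₁, x₂, x₃, x₄}, {x₁, x₃, x₅, x₆}, Ω }.
Iteration 1: 7 new —
  {x₂, x₄}  = ᶜ of {x₁, x₃, x₅, x₆}
  {x₅, x₆}  = ᶜ of {x₁, x₂, x₃, x₄}
  {x₃, x₄, x₆}  = {x₃, x₆} ∪ {x₄}
  {x₁, x₂, x₄, x₅}  = ᶜ of {x₃, x₆}
  {x₁, x₂, x₃, x₄, x₆}  = {x₃, x₆} ∪ {x₁, x₂, x₃, x₄}
  {x₁, x₂, x₃, x₅, x₆}  = ᶜ of {x₄}
  {x₁, x₃, x₄, x₅, x₆}  = {x₁, x₃, x₅, x₆} ∪ {x₄}
  (now 13)
Iteration 2: +10 →
  {x₂}  = ᶜ of {x₁, x₃, x₄, x₅, x₆}
  {x₅}  = ᶜ of {x₁, x₂, x₃, x₄, x₆}
  {x₁, x₂, x₅}  = ᶜ of {x₃, x₄, x₆}
  {x₃, x₅, x₆}  = {x₅, x₆} ∪ {x₃, x₆}
  {x₄, x₅, x₆}  = {x₅, x₆} ∪ {x₄}
  {x₂, x₃, x₄, x₆}  = {x₃, x₆} ∪ {x₂, x₄}
  {x₂, x₄, x₅, x₆}  = {x₅, x₆} ∪ {x₂, x₄}
  {x₃, x₄, x₅, x₆}  = {x₅, x₆} ∪ {x₃, x₄, x₆}
  {x₁, x₂, x₃, x₄, x₅}  = {x₁, x₂, x₄, x₅} ∪ {x₁, x₂, x₃, x₄}
  {x₁, x₂, x₄, x₅, x₆}  = {x₅, x₆} ∪ {x₁, x₂, x₄, x₅}
  (now 23)
Iteration 3. New:
  {x₃}  = ᶜ of {x₁, x₂, x₄, x₅, x₆}
  {x₆}  = ᶜ of {x₁, x₂, x₃, x₄, x₅}
  {x₁, x₂}  = ᶜ of {x₃, x₄, x₅, x₆}
  {x₁, x₃}  = ᶜ of {x₂, x₄, x₅, x₆}
  {x₁, x₅}  = ᶜ of {x₂, x₃, x₄, x₆}
  {x₂, x₅}  = {x₂} ∪ {x₅}
  {x₄, x₅}  = {x₅} ∪ {x₄}
  {x₁, x₂, x₃}  = ᶜ of {x₄, x₅, x₆}
  {x₁, x₂, x₄}  = ᶜ of {x₃, x₅, x₆}
  {x₂, x₃, x₆}  = {x₂} ∪ {x₃, x₆}
  {x₂, x₄, x₅}  = {x₂, x₄} ∪ {x₅}
  {x₂, x₅, x₆}  = {x₅, x₆} ∪ {x₂}
  {x₁, x₂, x₅, x₆}  = {x₅, x₆} ∪ {x₁, x₂, x₅}
  {x₂, x₃, x₅, x₆}  = {x₂} ∪ {x₃, x₅, x₆}
  {x₂, x₃, x₄, x₅, x₆}  = {x₅, x₆} ∪ {x₂, x₃, x₄, x₆}
  (now 38)
Iteration 4: 24 new —
  {x₁}  = ᶜ of {x₂, x₃, x₄, x₅, x₆}
  {x₁, x₄}  = ᶜ of {x₂, x₃, x₅, x₆}
  {x₂, x₃}  = {x₂} ∪ {x₃}
  {x₂, x₆}  = {x₂} ∪ {x₆}
  {x₃, x₄}  = ᶜ of {x₁, x₂, x₅, x₆}
  {x₃, x₅}  = {x₃} ∪ {x₅}
  {x₄, x₆}  = {x₄} ∪ {x₆}
  {x₁, x₂, x₆}  = {x₁, x₂} ∪ {x₆}
  {x₁, x₃, x₄}  = ᶜ of {x₂, x₅, x₆}
  {x₁, x₃, x₅}  = {x₁, x₃} ∪ {x₁, x₅}
  {x₁, x₃, x₆}  = ᶜ of {x₂, x₄, x₅}
  {x₁, x₄, x₅}  = ᶜ of {x₂, x₃, x₆}
  {x₁, x₅, x₆}  = {x₅, x₆} ∪ {x₁, x₅}
  {x₂, x₃, x₄}  = {x₃} ∪ {x₂, x₄}
  {x₂, x₃, x₅}  = {x₃} ∪ {x₂, x₅}
  {x₂, x₄, x₆}  = {x₂, x₄} ∪ {x₆}
  {x₃, x₄, x₅}  = {x₄, x₅} ∪ {x₃}
  {x₁, x₂, x₃, x₅}  = {x₁, x₃} ∪ {x₁, x₂, x₅}
  {x₁, x₂, x₃, x₆}  = ᶜ of {x₄, x₅}
  {x₁, x₂, x₄, x₆}  = {x₁, x₂, x₄} ∪ {x₆}
  {x₁, x₃, x₄, x₅}  = {x₄, x₅} ∪ {x₁, x₃}
  {x₁, x₃, x₄, x₆}  = ᶜ of {x₂, x₅}
  {x₁, x₄, x₅, x₆}  = {x₄, x₅, x₆} ∪ {x₁, x₅}
  {x₂, x₃, x₄, x₅}  = {x₂, x₄, x₅} ∪ {x₃}
  (now 62)
Iteration 5. New:
  {x₁, x₆}  = ᶜ of {x₂, x₃, x₄, x₅}
  {x₁, x₄, x₆}  = ᶜ of {x₂, x₃, x₅}
  (now 64)
Iteration 6: closed — nothing new.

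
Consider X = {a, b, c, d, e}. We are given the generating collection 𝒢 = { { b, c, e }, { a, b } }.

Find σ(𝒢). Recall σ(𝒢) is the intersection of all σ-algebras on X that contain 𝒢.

Begin from { {  }, { a, b }, { b, c, e }, X } (that is, 𝒢 plus ∅ and X).
Step 1: 3 new —
  { a, d }  = X∖{ b, c, e }
  { c, d, e }  = X∖{ a, b }
  { a, b, c, e }  = { a, b } ∪ { b, c, e }
  |family| = 7
Step 2. New:
  { d }  = X∖{ a, b, c, e }
  { a, b, d }  = { a, d } ∪ { a, b }
  { a, c, d, e }  = { c, d, e } ∪ { a, d }
  { b, c, d, e }  = { c, d, e } ∪ { b, c, e }
  |family| = 11
Step 3: +3 →
  { a }  = X∖{ b, c, d, e }
  { b }  = X∖{ a, c, d, e }
  { c, e }  = X∖{ a, b, d }
  |family| = 14
Step 4. New:
  { b, d }  = { d } ∪ { b }
  { a, c, e }  = { c, e } ∪ { a }
  |family| = 16
Step 5: closed — nothing new.

Therefore σ(𝒢) = { {  }, { a }, { b }, { d }, { a, b }, { a, d }, { b, d }, { c, e }, { a, b, d }, { a, c, e }, { b, c, e }, { c, d, e }, { a, b, c, e }, { a, c, d, e }, { b, c, d, e }, X } (|σ(𝒢)| = 16).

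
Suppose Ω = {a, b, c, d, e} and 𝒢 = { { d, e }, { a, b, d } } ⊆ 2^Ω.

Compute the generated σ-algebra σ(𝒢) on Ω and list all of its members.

σ(𝒢) = { {  }, { c }, { d }, { e }, { a, b }, { c, d }, { c, e }, { d, e }, { a, b, c }, { a, b, d }, { a, b, e }, { c, d, e }, { a, b, c, d }, { a, b, c, e }, { a, b, d, e }, Ω }

Check:
Initial family (4 sets): { {  }, { d, e }, { a, b, d }, Ω }.
Iteration 1: +3 →
  { c, e }  = ᶜ of { a, b, d }
  { a, b, c }  = ᶜ of { d, e }
  { a, b, d, e }  = { d, e } ∪ { a, b, d }
  [7 total]
Iteration 2: +4 →
  { c }  = ᶜ of { a, b, d, e }
  { c, d, e }  = { d, e } ∪ { c, e }
  { a, b, c, d }  = { a, b, c } ∪ { a, b, d }
  { a, b, c, e }  = { a, b, c } ∪ { c, e }
  [11 total]
Iteration 3 adds 3:
  { d }  = ᶜ of { a, b, c, e }
  { e }  = ᶜ of { a, b, c, d }
  { a, b }  = ᶜ of { c, d, e }
  [14 total]
Iteration 4: 2 new —
  { c, d }  = { c } ∪ { d }
  { a, b, e }  = { a, b } ∪ { e }
  [16 total]
Iteration 5: no new sets; the family is a σ-algebra.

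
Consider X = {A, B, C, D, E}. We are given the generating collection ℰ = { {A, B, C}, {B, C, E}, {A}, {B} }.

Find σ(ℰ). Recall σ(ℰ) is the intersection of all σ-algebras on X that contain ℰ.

Begin from { {}, {A}, {B}, {A, B, C}, {B, C, E}, X } (that is, ℰ plus ∅ and X).
Iteration 1 (6 new):
  {A, B}  = {B} ∪ {A}
  {A, D}  = {B, C, E}ᶜ
  {D, E}  = {A, B, C}ᶜ
  {A, B, C, E}  = {B, C, E} ∪ {A, B, C}
  {A, C, D, E}  = {B}ᶜ
  {B, C, D, E}  = {A}ᶜ
  — 12 sets.
Iteration 2: 7 new —
  {D}  = {A, B, C, E}ᶜ
  {A, B, D}  = {A, B} ∪ {A, D}
  {A, D, E}  = {D, E} ∪ {A, D}
  {B, D, E}  = {B} ∪ {D, E}
  {C, D, E}  = {A, B}ᶜ
  {A, B, C, D}  = {A, B, C} ∪ {A, D}
  {A, B, D, E}  = {A, B} ∪ {D, E}
  — 19 sets.
Iteration 3: 6 new —
  {C}  = {A, B, D, E}ᶜ
  {E}  = {A, B, C, D}ᶜ
  {A, C}  = {B, D, E}ᶜ
  {B, C}  = {A, D, E}ᶜ
  {B, D}  = {B} ∪ {D}
  {C, E}  = {A, B, D}ᶜ
  — 25 sets.
Iteration 4 adds 7:
  {A, E}  = {E} ∪ {A}
  {B, E}  = {B} ∪ {E}
  {C, D}  = {C} ∪ {D}
  {A, B, E}  = {A, B} ∪ {E}
  {A, C, D}  = {C} ∪ {A, D}
  {A, C, E}  = {B, D}ᶜ
  {B, C, D}  = {C} ∪ {B, D}
  — 32 sets.
Iteration 5: already closed under ᶜ and ∪.

|σ(ℰ)| = 32.  σ(ℰ) = { {}, {A}, {B}, {C}, {D}, {E}, {A, B}, {A, C}, {A, D}, {A, E}, {B, C}, {B, D}, {B, E}, {C, D}, {C, E}, {D, E}, {A, B, C}, {A, B, D}, {A, B, E}, {A, C, D}, {A, C, E}, {A, D, E}, {B, C, D}, {B, C, E}, {B, D, E}, {C, D, E}, {A, B, C, D}, {A, B, C, E}, {A, B, D, E}, {A, C, D, E}, {B, C, D, E}, X }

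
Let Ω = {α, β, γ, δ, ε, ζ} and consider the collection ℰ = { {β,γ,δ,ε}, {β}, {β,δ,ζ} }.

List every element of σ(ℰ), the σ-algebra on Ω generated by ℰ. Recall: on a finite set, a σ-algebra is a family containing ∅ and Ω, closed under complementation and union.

Take S₀ = ℰ ∪ {∅, Ω} = { {}, {β}, {β,δ,ζ}, {β,γ,δ,ε}, Ω }.
Step 1: +4 →
  {α,ζ}  = {β,γ,δ,ε}ᶜ
  {α,γ,ε}  = {β,δ,ζ}ᶜ
  {α,γ,δ,ε,ζ}  = {β}ᶜ
  {β,γ,δ,ε,ζ}  = {β,δ,ζ} ∪ {β,γ,δ,ε}
  |family| = 9
Step 2. New:
  {α}  = {β,γ,δ,ε,ζ}ᶜ
  {α,β,ζ}  = {α,ζ} ∪ {β}
  {α,β,γ,ε}  = {α,γ,ε} ∪ {β}
  {α,β,δ,ζ}  = {β,δ,ζ} ∪ {α,ζ}
  {α,γ,ε,ζ}  = {α,ζ} ∪ {α,γ,ε}
  {α,β,γ,δ,ε}  = {α,γ,ε} ∪ {β,γ,δ,ε}
  |family| = 15
Step 3 adds 7:
  {ζ}  = {α,β,γ,δ,ε}ᶜ
  {α,β}  = {β} ∪ {α}
  {β,δ}  = {α,γ,ε,ζ}ᶜ
  {γ,ε}  = {α,β,δ,ζ}ᶜ
  {δ,ζ}  = {α,β,γ,ε}ᶜ
  {γ,δ,ε}  = {α,β,ζ}ᶜ
  {α,β,γ,ε,ζ}  = {α,γ,ε,ζ} ∪ {β}
  |family| = 22
Step 4 (8 new):
  {δ}  = {α,β,γ,ε,ζ}ᶜ
  {β,ζ}  = {β} ∪ {ζ}
  {α,β,δ}  = {β,δ} ∪ {α,β}
  {α,δ,ζ}  = {α,ζ} ∪ {δ,ζ}
  {β,γ,ε}  = {β} ∪ {γ,ε}
  {γ,ε,ζ}  = {γ,ε} ∪ {ζ}
  {α,γ,δ,ε}  = {γ,δ,ε} ∪ {α,γ,ε}
  {γ,δ,ε,ζ}  = {α,β}ᶜ
  |family| = 30
Step 5 adds 2:
  {α,δ}  = {α} ∪ {δ}
  {β,γ,ε,ζ}  = {β} ∪ {γ,ε,ζ}
  |family| = 32
Step 6: stable.

Hence σ(ℰ) has 32 members: { {}, {α}, {β}, {δ}, {ζ}, {α,β}, {α,δ}, {α,ζ}, {β,δ}, {β,ζ}, {γ,ε}, {δ,ζ}, {α,β,δ}, {α,β,ζ}, {α,γ,ε}, {α,δ,ζ}, {β,γ,ε}, {β,δ,ζ}, {γ,δ,ε}, {γ,ε,ζ}, {α,β,γ,ε}, {α,β,δ,ζ}, {α,γ,δ,ε}, {α,γ,ε,ζ}, {β,γ,δ,ε}, {β,γ,ε,ζ}, {γ,δ,ε,ζ}, {α,β,γ,δ,ε}, {α,β,γ,ε,ζ}, {α,γ,δ,ε,ζ}, {β,γ,δ,ε,ζ}, Ω }.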